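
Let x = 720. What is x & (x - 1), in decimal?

704

x = 1011010000 = 720
x - 1 = 1011001111
AND   = 1011000000 = 704
(x & (x - 1) clears the lowest set bit of x.)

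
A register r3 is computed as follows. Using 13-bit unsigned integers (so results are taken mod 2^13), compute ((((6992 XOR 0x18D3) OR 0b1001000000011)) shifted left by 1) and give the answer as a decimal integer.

1798

6992 = 1101101010000
0x18D3 = 1100011010011
→ XOR → 0001110000011 = 899
0b1001000000011 = 1001000000011
→ OR → 1001110000011 = 4995
→ shifted left by 1 (mod 2^13) → 0011100000110 = 1798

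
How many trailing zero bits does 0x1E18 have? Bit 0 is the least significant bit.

3

0x1E18 = 1111000011000
Trailing zeros: 3, so the lowest set bit is bit 3 (value 8).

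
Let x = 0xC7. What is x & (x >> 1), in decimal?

x = 11000111 = 199
x>>1 = 01100011
AND  = 01000011 = 67
(x & (x >> 1) has a 1 wherever x has two consecutive 1 bits.)

67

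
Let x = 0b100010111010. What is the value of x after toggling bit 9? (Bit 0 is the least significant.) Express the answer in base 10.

x = 100010111010
bit 9 is currently 0; toggle it via x ^ (1 << 9) = x ^ 512
→ 101010111010 = 2746

2746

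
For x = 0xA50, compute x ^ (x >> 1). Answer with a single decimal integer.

x = 101001010000 = 2640
x>>1 = 010100101000
XOR  = 111101111000 = 3960
(x ^ (x >> 1) gives the standard binary-reflected Gray code of x.)

3960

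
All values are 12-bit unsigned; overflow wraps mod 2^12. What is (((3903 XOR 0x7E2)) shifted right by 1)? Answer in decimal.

1134

3903 = 111100111111
0x7E2 = 011111100010
→ XOR → 100011011101 = 2269
→ shifted right by 1 → 010001101110 = 1134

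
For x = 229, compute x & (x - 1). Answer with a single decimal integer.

228

x = 11100101 = 229
x - 1 = 11100100
AND   = 11100100 = 228
(x & (x - 1) clears the lowest set bit of x.)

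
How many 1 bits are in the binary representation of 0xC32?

0xC32 = 110000110010
Count the 1s: 1 + 1 + 1 + 1 + 1 = 5

5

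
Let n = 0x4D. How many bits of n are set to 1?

0x4D = 1001101
Count the 1s: 1 + 1 + 1 + 1 = 4

4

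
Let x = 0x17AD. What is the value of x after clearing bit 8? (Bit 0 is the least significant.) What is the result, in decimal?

5805

x = 1011110101101
bit 8 is currently 1; clear it via x & ~(1 << 8) = x & ~256
→ 1011010101101 = 5805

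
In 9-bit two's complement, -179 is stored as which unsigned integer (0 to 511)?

333

179 in 9 bits: 010110011
Invert: 101001100
Add 1:  101001101 = 333
(Check: 2^9 - 179 = 512 - 179 = 333.)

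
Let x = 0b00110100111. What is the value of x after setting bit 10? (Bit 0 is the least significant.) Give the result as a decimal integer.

1447

x = 00110100111
bit 10 is currently 0; set it via x | (1 << 10) = x | 1024
→ 10110100111 = 1447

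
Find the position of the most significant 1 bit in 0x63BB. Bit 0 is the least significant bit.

0x63BB = 110001110111011
The topmost 1 is at position 14 (since 2^14 = 16384 ≤ 25531 < 32768).

14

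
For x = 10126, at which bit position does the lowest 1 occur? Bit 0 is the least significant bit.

10126 = 10011110001110
Trailing zeros: 1, so the lowest set bit is bit 1 (value 2).

1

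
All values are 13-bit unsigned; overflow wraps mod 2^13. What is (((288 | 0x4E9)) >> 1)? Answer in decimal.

756

288 = 0000100100000
0x4E9 = 0010011101001
→ | → 0010111101001 = 1513
→ >> 1 → 0001011110100 = 756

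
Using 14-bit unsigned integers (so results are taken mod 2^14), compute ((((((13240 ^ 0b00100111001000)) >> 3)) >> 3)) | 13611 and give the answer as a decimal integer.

13803

13240 = 11001110111000
0b00100111001000 = 00100111001000
→ ^ → 11101001110000 = 14960
→ >> 3 → 00011101001110 = 1870
→ >> 3 → 00000011101001 = 233
13611 = 11010100101011
→ | → 11010111101011 = 13803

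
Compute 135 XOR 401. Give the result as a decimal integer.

135 = 010000111
401 = 110010001
XOR → 100010110 = 278

278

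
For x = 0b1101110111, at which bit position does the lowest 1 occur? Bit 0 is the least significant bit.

0b1101110111 = 1101110111
Trailing zeros: 0, so the lowest set bit is bit 0 (value 1).

0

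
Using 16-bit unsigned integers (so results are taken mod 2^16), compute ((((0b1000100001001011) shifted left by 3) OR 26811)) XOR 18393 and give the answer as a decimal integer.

11554

0b1000100001001011 = 1000100001001011
→ shifted left by 3 (mod 2^16) → 0100001001011000 = 16984
26811 = 0110100010111011
→ OR → 0110101011111011 = 27387
18393 = 0100011111011001
→ XOR → 0010110100100010 = 11554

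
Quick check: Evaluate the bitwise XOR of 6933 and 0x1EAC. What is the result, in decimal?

1465

6933 = 1101100010101
0x1EAC = 1111010101100
XOR → 0010110111001 = 1465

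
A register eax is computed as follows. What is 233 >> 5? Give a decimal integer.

233 = 11101001
shift right by 5 → 00000111 = 7
(equivalently, floor(233 / 32))

7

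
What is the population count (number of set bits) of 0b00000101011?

4

n = 101011
Count the 1s: 1 + 1 + 1 + 1 = 4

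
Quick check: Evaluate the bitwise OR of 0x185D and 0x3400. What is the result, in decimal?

15453

0x185D = 01100001011101
0x3400 = 11010000000000
 OR → 11110001011101 = 15453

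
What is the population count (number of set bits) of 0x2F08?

6

0x2F08 = 10111100001000
Count the 1s: 1 + 1 + 1 + 1 + 1 + 1 = 6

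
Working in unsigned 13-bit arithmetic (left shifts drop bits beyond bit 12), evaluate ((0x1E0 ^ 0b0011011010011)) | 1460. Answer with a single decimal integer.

0x1E0 = 0000111100000
0b0011011010011 = 0011011010011
→ ^ → 0011100110011 = 1843
1460 = 0010110110100
→ | → 0011110110111 = 1975

1975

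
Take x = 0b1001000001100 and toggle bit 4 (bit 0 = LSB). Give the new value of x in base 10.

4636

x = 1001000001100
bit 4 is currently 0; toggle it via x ^ (1 << 4) = x ^ 16
→ 1001000011100 = 4636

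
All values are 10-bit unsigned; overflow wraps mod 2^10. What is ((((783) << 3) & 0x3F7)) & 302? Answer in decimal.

783 = 1100001111
→ << 3 (mod 2^10) → 0001111000 = 120
0x3F7 = 1111110111
→ & → 0001110000 = 112
302 = 0100101110
→ & → 0000100000 = 32

32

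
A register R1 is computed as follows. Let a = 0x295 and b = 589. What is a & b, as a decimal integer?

0x295 = 1010010101
589 = 1001001101
AND → 1000000101 = 517

517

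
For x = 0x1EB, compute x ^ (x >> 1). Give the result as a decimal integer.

286

x = 111101011 = 491
x>>1 = 011110101
XOR  = 100011110 = 286
(x ^ (x >> 1) gives the standard binary-reflected Gray code of x.)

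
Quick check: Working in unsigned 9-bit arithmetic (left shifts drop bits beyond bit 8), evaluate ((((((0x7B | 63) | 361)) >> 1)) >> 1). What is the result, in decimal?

95

0x7B = 001111011
63 = 000111111
→ | → 001111111 = 127
361 = 101101001
→ | → 101111111 = 383
→ >> 1 → 010111111 = 191
→ >> 1 → 001011111 = 95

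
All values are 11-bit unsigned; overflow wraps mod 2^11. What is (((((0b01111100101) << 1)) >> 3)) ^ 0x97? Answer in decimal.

0b01111100101 = 01111100101
→ << 1 (mod 2^11) → 11111001010 = 1994
→ >> 3 → 00011111001 = 249
0x97 = 00010010111
→ ^ → 00001101110 = 110

110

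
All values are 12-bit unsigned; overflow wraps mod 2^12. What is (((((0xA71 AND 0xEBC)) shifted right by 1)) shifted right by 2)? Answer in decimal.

326

0xA71 = 101001110001
0xEBC = 111010111100
→ AND → 101000110000 = 2608
→ shifted right by 1 → 010100011000 = 1304
→ shifted right by 2 → 000101000110 = 326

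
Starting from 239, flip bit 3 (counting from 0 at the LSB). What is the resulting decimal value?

231

x = 11101111
bit 3 is currently 1; toggle it via x ^ (1 << 3) = x ^ 8
→ 11100111 = 231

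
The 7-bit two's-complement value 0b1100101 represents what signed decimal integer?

pattern = 1100101 (MSB is 1 ⇒ negative)
Invert: 0011010, add 1 → 0011011 = 27, so the value is -27.
(Equivalently: 101 - 2^7 = 101 - 128 = -27.)

-27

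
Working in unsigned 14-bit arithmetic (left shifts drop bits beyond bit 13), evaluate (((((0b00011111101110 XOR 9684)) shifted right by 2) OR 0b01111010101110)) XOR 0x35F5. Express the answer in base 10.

0b00011111101110 = 00011111101110
9684 = 10010111010100
→ XOR → 10001000111010 = 8762
→ shifted right by 2 → 00100010001110 = 2190
0b01111010101110 = 01111010101110
→ OR → 01111010101110 = 7854
0x35F5 = 11010111110101
→ XOR → 10101101011011 = 11099

11099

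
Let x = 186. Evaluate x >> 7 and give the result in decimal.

186 = 10111010
shift right by 7 → 00000001 = 1
(equivalently, floor(186 / 128))

1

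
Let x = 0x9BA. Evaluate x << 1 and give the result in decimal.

4980

0x9BA = 0100110111010
shift left by 1 → 1001101110100 = 4980
(equivalently, 2490 × 2^1 = 2490 × 2)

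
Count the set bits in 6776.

7

6776 = 1101001111000
Count the 1s: 1 + 1 + 1 + 1 + 1 + 1 + 1 = 7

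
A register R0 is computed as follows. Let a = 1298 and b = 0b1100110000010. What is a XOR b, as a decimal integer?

1298 = 0010100010010
b = 1100110000010
XOR → 1110010010000 = 7312

7312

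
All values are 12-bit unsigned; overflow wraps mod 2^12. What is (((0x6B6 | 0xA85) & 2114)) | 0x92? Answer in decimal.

2194

0x6B6 = 011010110110
0xA85 = 101010000101
→ | → 111010110111 = 3767
2114 = 100001000010
→ & → 100000000010 = 2050
0x92 = 000010010010
→ | → 100010010010 = 2194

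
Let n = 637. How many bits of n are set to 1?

637 = 1001111101
Count the 1s: 1 + 1 + 1 + 1 + 1 + 1 + 1 = 7

7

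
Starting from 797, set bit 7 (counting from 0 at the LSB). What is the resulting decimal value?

925

x = 1100011101
bit 7 is currently 0; set it via x | (1 << 7) = x | 128
→ 1110011101 = 925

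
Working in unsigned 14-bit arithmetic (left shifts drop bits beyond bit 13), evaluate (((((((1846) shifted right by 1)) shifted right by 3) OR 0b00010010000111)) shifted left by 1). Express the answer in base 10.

2542

1846 = 00011100110110
→ shifted right by 1 → 00001110011011 = 923
→ shifted right by 3 → 00000001110011 = 115
0b00010010000111 = 00010010000111
→ OR → 00010011110111 = 1271
→ shifted left by 1 (mod 2^14) → 00100111101110 = 2542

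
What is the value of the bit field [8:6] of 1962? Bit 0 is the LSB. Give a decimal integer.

6

v = 11110101010
Shift right by 6: 11110
Mask low 3 bits: 110 = 6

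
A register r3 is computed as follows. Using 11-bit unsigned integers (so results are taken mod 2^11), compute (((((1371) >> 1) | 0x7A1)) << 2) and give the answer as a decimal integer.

1371 = 10101011011
→ >> 1 → 01010101101 = 685
0x7A1 = 11110100001
→ | → 11110101101 = 1965
→ << 2 (mod 2^11) → 11010110100 = 1716

1716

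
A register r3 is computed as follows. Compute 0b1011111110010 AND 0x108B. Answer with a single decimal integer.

a = 1011111110010
0x108B = 1000010001011
AND → 1000010000010 = 4226

4226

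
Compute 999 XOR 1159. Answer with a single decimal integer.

999 = 01111100111
1159 = 10010000111
XOR → 11101100000 = 1888

1888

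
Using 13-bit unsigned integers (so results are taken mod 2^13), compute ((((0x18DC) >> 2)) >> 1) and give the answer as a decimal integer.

795

0x18DC = 1100011011100
→ >> 2 → 0011000110111 = 1591
→ >> 1 → 0001100011011 = 795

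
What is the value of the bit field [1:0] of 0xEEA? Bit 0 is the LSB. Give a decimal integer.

2

v = 111011101010
Shift right by 0: 111011101010
Mask low 2 bits: 10 = 2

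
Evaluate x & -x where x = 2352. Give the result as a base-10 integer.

16

x = 100100110000 = 2352
-x (two's complement) = …011011010000
AND   = 000000010000 = 16
(x & -x isolates the lowest set bit of x.)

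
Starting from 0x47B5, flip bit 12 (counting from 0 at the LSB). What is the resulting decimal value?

22453

x = 100011110110101
bit 12 is currently 0; toggle it via x ^ (1 << 12) = x ^ 4096
→ 101011110110101 = 22453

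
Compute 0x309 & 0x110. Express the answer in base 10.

0x309 = 1100001001
0x110 = 0100010000
AND → 0100000000 = 256

256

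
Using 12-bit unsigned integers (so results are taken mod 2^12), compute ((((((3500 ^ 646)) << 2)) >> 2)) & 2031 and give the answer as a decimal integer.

3500 = 110110101100
646 = 001010000110
→ ^ → 111100101010 = 3882
→ << 2 (mod 2^12) → 110010101000 = 3240
→ >> 2 → 001100101010 = 810
2031 = 011111101111
→ & → 001100101010 = 810

810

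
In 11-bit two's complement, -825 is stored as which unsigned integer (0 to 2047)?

825 in 11 bits: 01100111001
Invert: 10011000110
Add 1:  10011000111 = 1223
(Check: 2^11 - 825 = 2048 - 825 = 1223.)

1223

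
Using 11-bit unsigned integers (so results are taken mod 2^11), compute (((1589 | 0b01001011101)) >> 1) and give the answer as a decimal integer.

1589 = 11000110101
0b01001011101 = 01001011101
→ | → 11001111101 = 1661
→ >> 1 → 01100111110 = 830

830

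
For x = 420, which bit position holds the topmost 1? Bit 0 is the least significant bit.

420 = 110100100
The topmost 1 is at position 8 (since 2^8 = 256 ≤ 420 < 512).

8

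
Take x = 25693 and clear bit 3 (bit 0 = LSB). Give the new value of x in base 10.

x = 110010001011101
bit 3 is currently 1; clear it via x & ~(1 << 3) = x & ~8
→ 110010001010101 = 25685

25685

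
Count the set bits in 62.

62 = 111110
Count the 1s: 1 + 1 + 1 + 1 + 1 = 5

5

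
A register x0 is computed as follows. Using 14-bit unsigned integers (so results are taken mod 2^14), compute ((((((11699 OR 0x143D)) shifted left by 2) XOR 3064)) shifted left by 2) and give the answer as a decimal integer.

13328

11699 = 10110110110011
0x143D = 01010000111101
→ OR → 11110110111111 = 15807
→ shifted left by 2 (mod 2^14) → 11011011111100 = 14076
3064 = 00101111111000
→ XOR → 11110100000100 = 15620
→ shifted left by 2 (mod 2^14) → 11010000010000 = 13328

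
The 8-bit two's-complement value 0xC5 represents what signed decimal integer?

pattern = 11000101 (MSB is 1 ⇒ negative)
Invert: 00111010, add 1 → 00111011 = 59, so the value is -59.
(Equivalently: 197 - 2^8 = 197 - 256 = -59.)

-59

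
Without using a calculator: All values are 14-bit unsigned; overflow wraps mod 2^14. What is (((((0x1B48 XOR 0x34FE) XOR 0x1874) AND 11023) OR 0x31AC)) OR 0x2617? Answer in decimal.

14271

0x1B48 = 01101101001000
0x34FE = 11010011111110
→ XOR → 10111110110110 = 12214
0x1874 = 01100001110100
→ XOR → 11011111000010 = 14274
11023 = 10101100001111
→ AND → 10001100000010 = 8962
0x31AC = 11000110101100
→ OR → 11001110101110 = 13230
0x2617 = 10011000010111
→ OR → 11011110111111 = 14271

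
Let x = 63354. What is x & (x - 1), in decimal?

x = 1111011101111010 = 63354
x - 1 = 1111011101111001
AND   = 1111011101111000 = 63352
(x & (x - 1) clears the lowest set bit of x.)

63352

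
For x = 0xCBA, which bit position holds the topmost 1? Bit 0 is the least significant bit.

11

0xCBA = 110010111010
The topmost 1 is at position 11 (since 2^11 = 2048 ≤ 3258 < 4096).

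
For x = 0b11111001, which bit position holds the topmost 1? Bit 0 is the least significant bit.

0b11111001 = 11111001
The topmost 1 is at position 7 (since 2^7 = 128 ≤ 249 < 256).

7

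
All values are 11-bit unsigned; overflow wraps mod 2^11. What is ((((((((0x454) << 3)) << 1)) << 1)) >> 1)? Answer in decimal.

0x454 = 10001010100
→ << 3 (mod 2^11) → 01010100000 = 672
→ << 1 (mod 2^11) → 10101000000 = 1344
→ << 1 (mod 2^11) → 01010000000 = 640
→ >> 1 → 00101000000 = 320

320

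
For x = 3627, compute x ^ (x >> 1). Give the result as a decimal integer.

2366

x = 111000101011 = 3627
x>>1 = 011100010101
XOR  = 100100111110 = 2366
(x ^ (x >> 1) gives the standard binary-reflected Gray code of x.)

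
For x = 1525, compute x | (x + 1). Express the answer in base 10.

1527

x = 10111110101 = 1525
x + 1 = 10111110110
OR    = 10111110111 = 1527
(x | (x + 1) sets the lowest cleared bit.)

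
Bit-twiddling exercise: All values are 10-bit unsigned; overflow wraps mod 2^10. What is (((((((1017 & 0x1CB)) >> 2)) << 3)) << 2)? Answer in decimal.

576

1017 = 1111111001
0x1CB = 0111001011
→ & → 0111001001 = 457
→ >> 2 → 0001110010 = 114
→ << 3 (mod 2^10) → 1110010000 = 912
→ << 2 (mod 2^10) → 1001000000 = 576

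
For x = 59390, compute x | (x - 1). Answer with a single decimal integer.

59391

x = 1110011111111110 = 59390
x - 1 = 1110011111111101
OR    = 1110011111111111 = 59391
(x | (x - 1) sets all bits below the lowest set bit.)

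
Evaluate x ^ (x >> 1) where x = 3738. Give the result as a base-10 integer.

2519

x = 111010011010 = 3738
x>>1 = 011101001101
XOR  = 100111010111 = 2519
(x ^ (x >> 1) gives the standard binary-reflected Gray code of x.)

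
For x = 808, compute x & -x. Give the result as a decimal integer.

8

x = 1100101000 = 808
-x (two's complement) = …0011011000
AND   = 0000001000 = 8
(x & -x isolates the lowest set bit of x.)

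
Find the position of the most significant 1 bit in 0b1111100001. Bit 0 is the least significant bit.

9

0b1111100001 = 1111100001
The topmost 1 is at position 9 (since 2^9 = 512 ≤ 993 < 1024).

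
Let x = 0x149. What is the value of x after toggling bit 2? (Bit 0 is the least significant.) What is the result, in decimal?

x = 0101001001
bit 2 is currently 0; toggle it via x ^ (1 << 2) = x ^ 4
→ 0101001101 = 333

333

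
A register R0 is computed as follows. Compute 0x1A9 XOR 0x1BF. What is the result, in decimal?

22

0x1A9 = 110101001
0x1BF = 110111111
XOR → 000010110 = 22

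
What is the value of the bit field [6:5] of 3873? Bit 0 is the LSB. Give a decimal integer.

v = 111100100001
Shift right by 5: 1111001
Mask low 2 bits: 01 = 1

1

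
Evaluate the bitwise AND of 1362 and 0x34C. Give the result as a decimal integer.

320

1362 = 10101010010
0x34C = 01101001100
AND → 00101000000 = 320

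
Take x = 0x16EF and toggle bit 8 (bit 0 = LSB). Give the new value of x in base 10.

6127

x = 1011011101111
bit 8 is currently 0; toggle it via x ^ (1 << 8) = x ^ 256
→ 1011111101111 = 6127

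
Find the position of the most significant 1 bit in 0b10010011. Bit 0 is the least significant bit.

0b10010011 = 10010011
The topmost 1 is at position 7 (since 2^7 = 128 ≤ 147 < 256).

7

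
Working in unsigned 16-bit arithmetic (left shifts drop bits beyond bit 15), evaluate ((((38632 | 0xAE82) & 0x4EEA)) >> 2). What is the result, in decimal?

38632 = 1001011011101000
0xAE82 = 1010111010000010
→ | → 1011111011101010 = 48874
0x4EEA = 0100111011101010
→ & → 0000111011101010 = 3818
→ >> 2 → 0000001110111010 = 954

954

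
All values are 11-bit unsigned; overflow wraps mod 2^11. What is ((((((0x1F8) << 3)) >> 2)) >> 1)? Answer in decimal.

248

0x1F8 = 00111111000
→ << 3 (mod 2^11) → 11111000000 = 1984
→ >> 2 → 00111110000 = 496
→ >> 1 → 00011111000 = 248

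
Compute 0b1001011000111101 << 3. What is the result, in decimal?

x = 0001001011000111101
shift left by 3 → 1001011000111101000 = 307688
(equivalently, 38461 × 2^3 = 38461 × 8)

307688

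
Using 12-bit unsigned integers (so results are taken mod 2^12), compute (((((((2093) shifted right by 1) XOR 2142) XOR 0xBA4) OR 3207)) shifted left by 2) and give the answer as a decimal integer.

4028

2093 = 100000101101
→ shifted right by 1 → 010000010110 = 1046
2142 = 100001011110
→ XOR → 110001001000 = 3144
0xBA4 = 101110100100
→ XOR → 011111101100 = 2028
3207 = 110010000111
→ OR → 111111101111 = 4079
→ shifted left by 2 (mod 2^12) → 111110111100 = 4028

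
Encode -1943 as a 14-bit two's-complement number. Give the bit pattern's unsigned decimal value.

1943 in 14 bits: 00011110010111
Invert: 11100001101000
Add 1:  11100001101001 = 14441
(Check: 2^14 - 1943 = 16384 - 1943 = 14441.)

14441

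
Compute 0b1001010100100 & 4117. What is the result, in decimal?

4100

a = 1001010100100
4117 = 1000000010101
AND → 1000000000100 = 4100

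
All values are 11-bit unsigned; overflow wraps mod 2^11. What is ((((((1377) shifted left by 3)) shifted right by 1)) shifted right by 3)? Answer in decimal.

1377 = 10101100001
→ shifted left by 3 (mod 2^11) → 01100001000 = 776
→ shifted right by 1 → 00110000100 = 388
→ shifted right by 3 → 00000110000 = 48

48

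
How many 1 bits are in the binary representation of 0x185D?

0x185D = 1100001011101
Count the 1s: 1 + 1 + 1 + 1 + 1 + 1 + 1 = 7

7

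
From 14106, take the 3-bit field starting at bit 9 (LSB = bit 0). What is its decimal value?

3

v = 11011100011010
Shift right by 9: 11011
Mask low 3 bits: 011 = 3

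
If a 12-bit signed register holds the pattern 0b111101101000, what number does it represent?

-152

pattern = 111101101000 (MSB is 1 ⇒ negative)
Invert: 000010010111, add 1 → 000010011000 = 152, so the value is -152.
(Equivalently: 3944 - 2^12 = 3944 - 4096 = -152.)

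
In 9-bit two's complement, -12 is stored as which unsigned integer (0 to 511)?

500

12 in 9 bits: 000001100
Invert: 111110011
Add 1:  111110100 = 500
(Check: 2^9 - 12 = 512 - 12 = 500.)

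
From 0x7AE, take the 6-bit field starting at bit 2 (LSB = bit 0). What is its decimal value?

43

v = 11110101110
Shift right by 2: 111101011
Mask low 6 bits: 101011 = 43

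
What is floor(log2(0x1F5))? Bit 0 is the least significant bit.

0x1F5 = 111110101
The topmost 1 is at position 8 (since 2^8 = 256 ≤ 501 < 512).

8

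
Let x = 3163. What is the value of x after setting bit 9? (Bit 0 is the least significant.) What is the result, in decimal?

3675

x = 110001011011
bit 9 is currently 0; set it via x | (1 << 9) = x | 512
→ 111001011011 = 3675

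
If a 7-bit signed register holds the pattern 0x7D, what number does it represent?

pattern = 1111101 (MSB is 1 ⇒ negative)
Invert: 0000010, add 1 → 0000011 = 3, so the value is -3.
(Equivalently: 125 - 2^7 = 125 - 128 = -3.)

-3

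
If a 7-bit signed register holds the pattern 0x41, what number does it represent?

-63

pattern = 1000001 (MSB is 1 ⇒ negative)
Invert: 0111110, add 1 → 0111111 = 63, so the value is -63.
(Equivalently: 65 - 2^7 = 65 - 128 = -63.)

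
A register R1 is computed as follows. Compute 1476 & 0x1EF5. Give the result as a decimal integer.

1220

1476 = 0010111000100
0x1EF5 = 1111011110101
AND → 0010011000100 = 1220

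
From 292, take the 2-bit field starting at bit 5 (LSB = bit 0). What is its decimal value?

1

v = 000100100100
Shift right by 5: 0001001
Mask low 2 bits: 01 = 1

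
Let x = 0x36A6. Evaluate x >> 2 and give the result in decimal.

3497

0x36A6 = 11011010100110
shift right by 2 → 00110110101001 = 3497
(equivalently, floor(13990 / 4))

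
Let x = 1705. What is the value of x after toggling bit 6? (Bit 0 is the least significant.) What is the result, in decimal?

x = 011010101001
bit 6 is currently 0; toggle it via x ^ (1 << 6) = x ^ 64
→ 011011101001 = 1769

1769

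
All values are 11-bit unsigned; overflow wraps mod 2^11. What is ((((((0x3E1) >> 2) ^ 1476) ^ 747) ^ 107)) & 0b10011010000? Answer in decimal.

0x3E1 = 01111100001
→ >> 2 → 00011111000 = 248
1476 = 10111000100
→ ^ → 10100111100 = 1340
747 = 01011101011
→ ^ → 11111010111 = 2007
107 = 00001101011
→ ^ → 11110111100 = 1980
0b10011010000 = 10011010000
→ & → 10010010000 = 1168

1168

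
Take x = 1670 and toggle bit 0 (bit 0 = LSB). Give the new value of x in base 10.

1671

x = 0011010000110
bit 0 is currently 0; toggle it via x ^ (1 << 0) = x ^ 1
→ 0011010000111 = 1671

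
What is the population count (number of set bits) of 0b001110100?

4

n = 1110100
Count the 1s: 1 + 1 + 1 + 1 = 4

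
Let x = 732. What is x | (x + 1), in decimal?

x = 1011011100 = 732
x + 1 = 1011011101
OR    = 1011011101 = 733
(x | (x + 1) sets the lowest cleared bit.)

733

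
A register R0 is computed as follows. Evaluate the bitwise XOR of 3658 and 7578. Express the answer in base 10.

3658 = 0111001001010
7578 = 1110110011010
XOR → 1001111010000 = 5072

5072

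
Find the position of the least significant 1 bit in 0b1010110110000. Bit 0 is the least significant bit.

4

0b1010110110000 = 1010110110000
Trailing zeros: 4, so the lowest set bit is bit 4 (value 16).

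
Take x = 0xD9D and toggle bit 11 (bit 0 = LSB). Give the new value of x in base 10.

x = 110110011101
bit 11 is currently 1; toggle it via x ^ (1 << 11) = x ^ 2048
→ 010110011101 = 1437

1437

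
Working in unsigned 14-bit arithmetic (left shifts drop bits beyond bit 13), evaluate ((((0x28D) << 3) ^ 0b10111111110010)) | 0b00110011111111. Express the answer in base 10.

16383

0x28D = 00001010001101
→ << 3 (mod 2^14) → 01010001101000 = 5224
0b10111111110010 = 10111111110010
→ ^ → 11101110011010 = 15258
0b00110011111111 = 00110011111111
→ | → 11111111111111 = 16383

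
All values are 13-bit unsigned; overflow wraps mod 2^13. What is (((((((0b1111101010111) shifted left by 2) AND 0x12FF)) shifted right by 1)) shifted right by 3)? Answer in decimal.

0b1111101010111 = 1111101010111
→ shifted left by 2 (mod 2^13) → 1110101011100 = 7516
0x12FF = 1001011111111
→ AND → 1000001011100 = 4188
→ shifted right by 1 → 0100000101110 = 2094
→ shifted right by 3 → 0000100000101 = 261

261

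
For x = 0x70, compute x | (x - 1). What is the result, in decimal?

127

x = 1110000 = 112
x - 1 = 1101111
OR    = 1111111 = 127
(x | (x - 1) sets all bits below the lowest set bit.)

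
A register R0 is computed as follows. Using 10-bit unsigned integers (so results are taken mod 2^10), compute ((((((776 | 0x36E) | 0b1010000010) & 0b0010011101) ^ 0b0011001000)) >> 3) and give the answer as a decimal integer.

8

776 = 1100001000
0x36E = 1101101110
→ | → 1101101110 = 878
0b1010000010 = 1010000010
→ | → 1111101110 = 1006
0b0010011101 = 0010011101
→ & → 0010001100 = 140
0b0011001000 = 0011001000
→ ^ → 0001000100 = 68
→ >> 3 → 0000001000 = 8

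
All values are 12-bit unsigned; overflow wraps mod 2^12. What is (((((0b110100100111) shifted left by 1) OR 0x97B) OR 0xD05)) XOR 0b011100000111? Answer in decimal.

0b110100100111 = 110100100111
→ shifted left by 1 (mod 2^12) → 101001001110 = 2638
0x97B = 100101111011
→ OR → 101101111111 = 2943
0xD05 = 110100000101
→ OR → 111101111111 = 3967
0b011100000111 = 011100000111
→ XOR → 100001111000 = 2168

2168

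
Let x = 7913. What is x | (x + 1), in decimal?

x = 1111011101001 = 7913
x + 1 = 1111011101010
OR    = 1111011101011 = 7915
(x | (x + 1) sets the lowest cleared bit.)

7915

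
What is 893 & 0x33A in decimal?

893 = 1101111101
0x33A = 1100111010
AND → 1100111000 = 824

824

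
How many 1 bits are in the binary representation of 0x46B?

6

0x46B = 10001101011
Count the 1s: 1 + 1 + 1 + 1 + 1 + 1 = 6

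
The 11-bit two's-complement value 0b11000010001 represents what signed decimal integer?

-495

pattern = 11000010001 (MSB is 1 ⇒ negative)
Invert: 00111101110, add 1 → 00111101111 = 495, so the value is -495.
(Equivalently: 1553 - 2^11 = 1553 - 2048 = -495.)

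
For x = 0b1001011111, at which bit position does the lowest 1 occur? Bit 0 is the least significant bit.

0b1001011111 = 1001011111
Trailing zeros: 0, so the lowest set bit is bit 0 (value 1).

0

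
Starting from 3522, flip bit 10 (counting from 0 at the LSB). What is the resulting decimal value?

2498

x = 110111000010
bit 10 is currently 1; toggle it via x ^ (1 << 10) = x ^ 1024
→ 100111000010 = 2498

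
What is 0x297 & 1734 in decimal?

0x297 = 01010010111
1734 = 11011000110
AND → 01010000110 = 646

646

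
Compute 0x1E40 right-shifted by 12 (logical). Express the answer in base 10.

1

0x1E40 = 1111001000000
shift right by 12 → 0000000000001 = 1
(equivalently, floor(7744 / 4096))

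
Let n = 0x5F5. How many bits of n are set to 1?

8

0x5F5 = 10111110101
Count the 1s: 1 + 1 + 1 + 1 + 1 + 1 + 1 + 1 = 8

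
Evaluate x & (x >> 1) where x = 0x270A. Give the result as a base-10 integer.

768

x = 10011100001010 = 9994
x>>1 = 01001110000101
AND  = 00001100000000 = 768
(x & (x >> 1) has a 1 wherever x has two consecutive 1 bits.)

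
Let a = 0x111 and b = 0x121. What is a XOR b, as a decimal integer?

0x111 = 100010001
0x121 = 100100001
XOR → 000110000 = 48

48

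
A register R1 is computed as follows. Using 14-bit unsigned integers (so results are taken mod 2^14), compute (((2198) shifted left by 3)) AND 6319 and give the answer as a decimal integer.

2198 = 00100010010110
→ shifted left by 3 (mod 2^14) → 00010010110000 = 1200
6319 = 01100010101111
→ AND → 00000010100000 = 160

160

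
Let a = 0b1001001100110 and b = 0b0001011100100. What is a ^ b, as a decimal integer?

a = 1001001100110
b = 0001011100100
XOR → 1000010000010 = 4226

4226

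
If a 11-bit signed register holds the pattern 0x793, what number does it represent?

-109

pattern = 11110010011 (MSB is 1 ⇒ negative)
Invert: 00001101100, add 1 → 00001101101 = 109, so the value is -109.
(Equivalently: 1939 - 2^11 = 1939 - 2048 = -109.)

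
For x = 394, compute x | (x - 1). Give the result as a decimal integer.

395

x = 110001010 = 394
x - 1 = 110001001
OR    = 110001011 = 395
(x | (x - 1) sets all bits below the lowest set bit.)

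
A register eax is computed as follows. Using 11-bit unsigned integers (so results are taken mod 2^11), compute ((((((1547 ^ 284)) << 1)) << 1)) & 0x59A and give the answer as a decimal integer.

1547 = 11000001011
284 = 00100011100
→ ^ → 11100010111 = 1815
→ << 1 (mod 2^11) → 11000101110 = 1582
→ << 1 (mod 2^11) → 10001011100 = 1116
0x59A = 10110011010
→ & → 10000011000 = 1048

1048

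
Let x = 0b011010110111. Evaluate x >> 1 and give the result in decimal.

859

x = 11010110111
shift right by 1 → 01101011011 = 859
(equivalently, floor(1719 / 2))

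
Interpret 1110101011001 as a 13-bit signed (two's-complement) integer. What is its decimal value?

pattern = 1110101011001 (MSB is 1 ⇒ negative)
Invert: 0001010100110, add 1 → 0001010100111 = 679, so the value is -679.
(Equivalently: 7513 - 2^13 = 7513 - 8192 = -679.)

-679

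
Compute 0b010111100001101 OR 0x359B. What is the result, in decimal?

16287

a = 10111100001101
0x359B = 11010110011011
 OR → 11111110011111 = 16287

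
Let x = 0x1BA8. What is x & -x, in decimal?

8

x = 1101110101000 = 7080
-x (two's complement) = …0010001011000
AND   = 0000000001000 = 8
(x & -x isolates the lowest set bit of x.)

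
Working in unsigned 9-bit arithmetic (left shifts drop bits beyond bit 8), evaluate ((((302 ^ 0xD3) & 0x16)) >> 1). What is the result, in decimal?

10

302 = 100101110
0xD3 = 011010011
→ ^ → 111111101 = 509
0x16 = 000010110
→ & → 000010100 = 20
→ >> 1 → 000001010 = 10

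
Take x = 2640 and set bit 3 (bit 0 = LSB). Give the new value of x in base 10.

2648

x = 00101001010000
bit 3 is currently 0; set it via x | (1 << 3) = x | 8
→ 00101001011000 = 2648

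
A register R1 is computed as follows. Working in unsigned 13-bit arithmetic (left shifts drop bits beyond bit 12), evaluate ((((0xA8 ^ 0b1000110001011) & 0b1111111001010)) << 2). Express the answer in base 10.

1032

0xA8 = 0000010101000
0b1000110001011 = 1000110001011
→ ^ → 1000100100011 = 4387
0b1111111001010 = 1111111001010
→ & → 1000100000010 = 4354
→ << 2 (mod 2^13) → 0010000001000 = 1032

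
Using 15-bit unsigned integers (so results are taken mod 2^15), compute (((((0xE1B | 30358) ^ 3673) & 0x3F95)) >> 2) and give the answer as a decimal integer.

0xE1B = 000111000011011
30358 = 111011010010110
→ | → 111111010011111 = 32415
3673 = 000111001011001
→ ^ → 111000011000110 = 28870
0x3F95 = 011111110010101
→ & → 011000010000100 = 12420
→ >> 2 → 000110000100001 = 3105

3105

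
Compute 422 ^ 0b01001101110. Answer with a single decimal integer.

968

422 = 0110100110
b = 1001101110
XOR → 1111001000 = 968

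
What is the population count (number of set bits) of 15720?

15720 = 11110101101000
Count the 1s: 1 + 1 + 1 + 1 + 1 + 1 + 1 + 1 = 8

8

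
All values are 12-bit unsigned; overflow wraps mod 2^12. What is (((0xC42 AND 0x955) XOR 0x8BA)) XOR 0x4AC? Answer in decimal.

0xC42 = 110001000010
0x955 = 100101010101
→ AND → 100001000000 = 2112
0x8BA = 100010111010
→ XOR → 000011111010 = 250
0x4AC = 010010101100
→ XOR → 010001010110 = 1110

1110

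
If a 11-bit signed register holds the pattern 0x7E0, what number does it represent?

pattern = 11111100000 (MSB is 1 ⇒ negative)
Invert: 00000011111, add 1 → 00000100000 = 32, so the value is -32.
(Equivalently: 2016 - 2^11 = 2016 - 2048 = -32.)

-32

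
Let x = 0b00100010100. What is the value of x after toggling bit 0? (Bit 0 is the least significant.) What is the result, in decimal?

277

x = 00100010100
bit 0 is currently 0; toggle it via x ^ (1 << 0) = x ^ 1
→ 00100010101 = 277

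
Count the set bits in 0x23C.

5

0x23C = 1000111100
Count the 1s: 1 + 1 + 1 + 1 + 1 = 5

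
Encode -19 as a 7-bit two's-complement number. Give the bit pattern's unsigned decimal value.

19 in 7 bits: 0010011
Invert: 1101100
Add 1:  1101101 = 109
(Check: 2^7 - 19 = 128 - 19 = 109.)

109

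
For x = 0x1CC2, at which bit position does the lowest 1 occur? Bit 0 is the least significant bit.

1

0x1CC2 = 1110011000010
Trailing zeros: 1, so the lowest set bit is bit 1 (value 2).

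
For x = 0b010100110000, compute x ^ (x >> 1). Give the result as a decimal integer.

x = 10100110000 = 1328
x>>1 = 01010011000
XOR  = 11110101000 = 1960
(x ^ (x >> 1) gives the standard binary-reflected Gray code of x.)

1960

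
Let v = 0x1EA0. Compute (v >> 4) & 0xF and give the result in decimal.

v = 1111010100000
Shift right by 4: 111101010
Mask low 4 bits: 1010 = 10

10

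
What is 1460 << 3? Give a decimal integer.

11680

1460 = 00010110110100
shift left by 3 → 10110110100000 = 11680
(equivalently, 1460 × 2^3 = 1460 × 8)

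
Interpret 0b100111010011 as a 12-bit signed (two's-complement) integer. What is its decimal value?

-1581

pattern = 100111010011 (MSB is 1 ⇒ negative)
Invert: 011000101100, add 1 → 011000101101 = 1581, so the value is -1581.
(Equivalently: 2515 - 2^12 = 2515 - 4096 = -1581.)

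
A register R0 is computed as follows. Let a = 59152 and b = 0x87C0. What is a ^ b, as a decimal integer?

24784

59152 = 1110011100010000
0x87C0 = 1000011111000000
XOR → 0110000011010000 = 24784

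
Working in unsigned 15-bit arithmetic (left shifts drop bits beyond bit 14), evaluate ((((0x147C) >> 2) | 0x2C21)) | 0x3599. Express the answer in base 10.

0x147C = 001010001111100
→ >> 2 → 000010100011111 = 1311
0x2C21 = 010110000100001
→ | → 010110100111111 = 11583
0x3599 = 011010110011001
→ | → 011110110111111 = 15807

15807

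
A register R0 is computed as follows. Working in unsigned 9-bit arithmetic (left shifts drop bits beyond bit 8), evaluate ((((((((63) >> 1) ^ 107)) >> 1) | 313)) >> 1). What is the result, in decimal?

157

63 = 000111111
→ >> 1 → 000011111 = 31
107 = 001101011
→ ^ → 001110100 = 116
→ >> 1 → 000111010 = 58
313 = 100111001
→ | → 100111011 = 315
→ >> 1 → 010011101 = 157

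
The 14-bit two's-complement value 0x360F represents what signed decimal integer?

pattern = 11011000001111 (MSB is 1 ⇒ negative)
Invert: 00100111110000, add 1 → 00100111110001 = 2545, so the value is -2545.
(Equivalently: 13839 - 2^14 = 13839 - 16384 = -2545.)

-2545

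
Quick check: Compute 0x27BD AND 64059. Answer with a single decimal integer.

8761

0x27BD = 0010011110111101
64059 = 1111101000111011
AND → 0010001000111001 = 8761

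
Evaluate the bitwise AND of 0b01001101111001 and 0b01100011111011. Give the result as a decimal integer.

4217

a = 1001101111001
b = 1100011111011
AND → 1000001111001 = 4217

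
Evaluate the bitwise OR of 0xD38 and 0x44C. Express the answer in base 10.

0xD38 = 110100111000
0x44C = 010001001100
 OR → 110101111100 = 3452

3452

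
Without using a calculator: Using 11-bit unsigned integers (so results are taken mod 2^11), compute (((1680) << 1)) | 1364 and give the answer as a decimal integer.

1680 = 11010010000
→ << 1 (mod 2^11) → 10100100000 = 1312
1364 = 10101010100
→ | → 10101110100 = 1396

1396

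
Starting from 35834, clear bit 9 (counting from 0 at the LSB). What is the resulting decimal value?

x = 1000101111111010
bit 9 is currently 1; clear it via x & ~(1 << 9) = x & ~512
→ 1000100111111010 = 35322

35322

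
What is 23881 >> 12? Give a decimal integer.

23881 = 101110101001001
shift right by 12 → 000000000000101 = 5
(equivalently, floor(23881 / 4096))

5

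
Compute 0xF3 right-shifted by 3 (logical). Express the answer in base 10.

30

0xF3 = 11110011
shift right by 3 → 00011110 = 30
(equivalently, floor(243 / 8))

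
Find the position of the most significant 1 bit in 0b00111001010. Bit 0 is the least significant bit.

0b00111001010 = 111001010
The topmost 1 is at position 8 (since 2^8 = 256 ≤ 458 < 512).

8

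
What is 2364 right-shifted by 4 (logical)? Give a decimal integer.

2364 = 100100111100
shift right by 4 → 000010010011 = 147
(equivalently, floor(2364 / 16))

147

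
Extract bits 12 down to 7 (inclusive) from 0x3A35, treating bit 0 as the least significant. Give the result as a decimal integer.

52

v = 011101000110101
Shift right by 7: 01110100
Mask low 6 bits: 110100 = 52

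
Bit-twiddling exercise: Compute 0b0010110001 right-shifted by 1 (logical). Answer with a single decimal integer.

x = 10110001
shift right by 1 → 01011000 = 88
(equivalently, floor(177 / 2))

88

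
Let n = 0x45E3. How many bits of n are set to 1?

8

0x45E3 = 100010111100011
Count the 1s: 1 + 1 + 1 + 1 + 1 + 1 + 1 + 1 = 8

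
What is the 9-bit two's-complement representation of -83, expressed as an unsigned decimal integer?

429

83 in 9 bits: 001010011
Invert: 110101100
Add 1:  110101101 = 429
(Check: 2^9 - 83 = 512 - 83 = 429.)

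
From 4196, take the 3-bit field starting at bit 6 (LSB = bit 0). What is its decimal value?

1

v = 1000001100100
Shift right by 6: 1000001
Mask low 3 bits: 001 = 1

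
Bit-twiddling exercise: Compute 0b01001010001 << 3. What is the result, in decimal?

x = 0001001010001
shift left by 3 → 1001010001000 = 4744
(equivalently, 593 × 2^3 = 593 × 8)

4744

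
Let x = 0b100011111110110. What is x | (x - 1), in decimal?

x = 100011111110110 = 18422
x - 1 = 100011111110101
OR    = 100011111110111 = 18423
(x | (x - 1) sets all bits below the lowest set bit.)

18423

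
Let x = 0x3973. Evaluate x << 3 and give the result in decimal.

117656

0x3973 = 00011100101110011
shift left by 3 → 11100101110011000 = 117656
(equivalently, 14707 × 2^3 = 14707 × 8)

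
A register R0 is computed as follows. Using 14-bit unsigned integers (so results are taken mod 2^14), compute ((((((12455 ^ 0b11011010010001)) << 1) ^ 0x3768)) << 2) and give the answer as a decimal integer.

12455 = 11000010100111
0b11011010010001 = 11011010010001
→ ^ → 00011000110110 = 1590
→ << 1 (mod 2^14) → 00110001101100 = 3180
0x3768 = 11011101101000
→ ^ → 11101100000100 = 15108
→ << 2 (mod 2^14) → 10110000010000 = 11280

11280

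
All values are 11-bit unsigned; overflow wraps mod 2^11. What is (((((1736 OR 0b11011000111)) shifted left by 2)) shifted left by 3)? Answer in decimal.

1736 = 11011001000
0b11011000111 = 11011000111
→ OR → 11011001111 = 1743
→ shifted left by 2 (mod 2^11) → 01100111100 = 828
→ shifted left by 3 (mod 2^11) → 00111100000 = 480

480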